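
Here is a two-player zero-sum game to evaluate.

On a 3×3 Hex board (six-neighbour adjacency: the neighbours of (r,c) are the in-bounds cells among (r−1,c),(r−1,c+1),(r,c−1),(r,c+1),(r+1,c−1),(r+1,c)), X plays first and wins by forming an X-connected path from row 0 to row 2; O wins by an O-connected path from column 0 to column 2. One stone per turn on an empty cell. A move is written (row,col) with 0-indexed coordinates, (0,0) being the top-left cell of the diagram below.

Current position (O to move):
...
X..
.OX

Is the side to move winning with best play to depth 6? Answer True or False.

ply 1, O at .../X../.OX | (0,0)=-1→O../X../.OX*; (0,1)=-1→.O./X../.OX; (0,2)=-1→..O/X../.OX; (1,1)=-1→.../XO./.OX; (1,2)=-1→.../X.O/.OX; (2,0)=-1→.../X../OOX
ply 2, X at O../X../.OX | (0,1)=+1→OX./X../.OX*; (0,2)=+1→O.X/X../.OX; (1,1)=+1→O../XX./.OX; (1,2)=+1→O../X.X/.OX; (2,0)=+1→O../X../XOX
ply 3, O at OX./X../.OX | (0,2)=-1→OXO/X../.OX*; (1,1)=-1→OX./XO./.OX; (1,2)=-1→OX./X.O/.OX; (2,0)=-1→OX./X../OOX
ply 4, X at OXO/X../.OX | (1,1)=+1→OXO/XX./.OX*; (1,2)=+1→OXO/X.X/.OX; (2,0)=+1→OXO/X../XOX
ply 5, O at OXO/XX./.OX | (1,2)=-1→OXO/XXO/.OX*; (2,0)=-1→OXO/XX./OOX
ply 6, X at OXO/XXO/.OX | (2,0)=+1→OXO/XXO/XOX*
ply 7: OXO/XXO/XOX is terminal -1 (O); from .../X../.OX depth 6

O winning at [.../X../.OX]: False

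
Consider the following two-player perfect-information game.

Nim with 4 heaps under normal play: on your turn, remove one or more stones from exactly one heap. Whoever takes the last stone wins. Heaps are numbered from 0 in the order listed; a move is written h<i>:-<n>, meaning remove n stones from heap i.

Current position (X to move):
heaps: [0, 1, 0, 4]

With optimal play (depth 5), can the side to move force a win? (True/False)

ply 1, X at (0,1,0,4) | h1:-1=-1→(0,0,0,4); h3:-1=-1→(0,1,0,3); h3:-2=-1→(0,1,0,2); h3:-3=+1→(0,1,0,1)*; h3:-4=-1→(0,1,0,0)
ply 2, O at (0,1,0,1) | h1:-1=-1→(0,0,0,1)*; h3:-1=-1→(0,1,0,0)
ply 3, X at (0,0,0,1) | h3:-1=+1→(0,0,0,0)*
ply 4: (0,0,0,0) is terminal -1 (O); from (0,1,0,4) depth 5

X winning at [(0,1,0,4)]: True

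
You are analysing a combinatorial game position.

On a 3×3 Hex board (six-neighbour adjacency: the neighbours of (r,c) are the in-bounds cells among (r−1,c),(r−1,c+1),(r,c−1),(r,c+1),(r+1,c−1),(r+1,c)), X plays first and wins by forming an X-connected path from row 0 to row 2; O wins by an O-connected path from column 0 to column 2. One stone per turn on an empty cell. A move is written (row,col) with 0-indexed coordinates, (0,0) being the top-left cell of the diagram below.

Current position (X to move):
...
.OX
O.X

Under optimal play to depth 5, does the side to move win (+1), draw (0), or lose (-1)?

value(.../.OX/O.X, X) = +1

p1 X@[.../.OX/O.X]: (0,0)[X../.OX/O.X]-1 (0,1)[.X./.OX/O.X]-1 (0,2)[..X/.OX/O.X]+1* (1,0)[.../XOX/O.X]-1 (2,1)[.../.OX/OXX]-1
p2 O@[..X/.OX/O.X] terminal -1; root [.../.OX/O.X] d5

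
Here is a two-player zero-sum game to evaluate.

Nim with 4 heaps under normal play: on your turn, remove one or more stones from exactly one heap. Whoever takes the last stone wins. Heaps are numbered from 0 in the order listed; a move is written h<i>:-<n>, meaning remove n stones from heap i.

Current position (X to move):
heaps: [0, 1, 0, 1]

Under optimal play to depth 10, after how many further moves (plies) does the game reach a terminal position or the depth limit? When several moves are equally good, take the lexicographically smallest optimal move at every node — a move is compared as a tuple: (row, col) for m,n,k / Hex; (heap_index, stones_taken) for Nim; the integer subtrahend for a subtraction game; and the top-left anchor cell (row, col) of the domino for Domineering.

ply 1, X at (0,1,0,1) | h1:-1=-1→(0,0,0,1)*; h3:-1=-1→(0,1,0,0)
ply 2, O at (0,0,0,1) | h3:-1=+1→(0,0,0,0)*
ply 3: (0,0,0,0) is terminal -1 (X); from (0,1,0,1) depth 10

PV length from [(0,1,0,1)]: 2 plies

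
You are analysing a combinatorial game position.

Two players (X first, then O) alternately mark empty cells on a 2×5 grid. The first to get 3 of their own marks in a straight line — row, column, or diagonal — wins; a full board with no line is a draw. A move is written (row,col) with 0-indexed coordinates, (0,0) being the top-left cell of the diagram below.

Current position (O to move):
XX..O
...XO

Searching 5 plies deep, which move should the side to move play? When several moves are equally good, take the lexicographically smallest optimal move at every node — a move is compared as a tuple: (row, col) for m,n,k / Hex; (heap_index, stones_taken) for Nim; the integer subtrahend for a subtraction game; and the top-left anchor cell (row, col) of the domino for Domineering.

p1 O@[XX..O/...XO]: (0,2)[XXO.O/...XO]+0* (0,3)[XX.OO/...XO]-1 (1,0)[XX..O/O..XO]-1 (1,1)[XX..O/.O.XO]-1 (1,2)[XX..O/..OXO]-1
p2 X@[XXO.O/...XO]: (0,3)[XXOXO/...XO]+0* (1,0)[XXO.O/X..XO]-1 (1,1)[XXO.O/.X.XO]-1 (1,2)[XXO.O/..XXO]-1
p3 O@[XXOXO/...XO]: (1,0)[XXOXO/O..XO]+0* (1,1)[XXOXO/.O.XO]+0 (1,2)[XXOXO/..OXO]+0
p4 X@[XXOXO/O..XO]: (1,1)[XXOXO/OX.XO]+0* (1,2)[XXOXO/O.XXO]+0
p5 O@[XXOXO/OX.XO]: (1,2)[XXOXO/OXOXO]+0*
p6 X@[XXOXO/OXOXO] terminal +0; root [XX..O/...XO] d5

O's best at [XX..O/...XO]: (0,2)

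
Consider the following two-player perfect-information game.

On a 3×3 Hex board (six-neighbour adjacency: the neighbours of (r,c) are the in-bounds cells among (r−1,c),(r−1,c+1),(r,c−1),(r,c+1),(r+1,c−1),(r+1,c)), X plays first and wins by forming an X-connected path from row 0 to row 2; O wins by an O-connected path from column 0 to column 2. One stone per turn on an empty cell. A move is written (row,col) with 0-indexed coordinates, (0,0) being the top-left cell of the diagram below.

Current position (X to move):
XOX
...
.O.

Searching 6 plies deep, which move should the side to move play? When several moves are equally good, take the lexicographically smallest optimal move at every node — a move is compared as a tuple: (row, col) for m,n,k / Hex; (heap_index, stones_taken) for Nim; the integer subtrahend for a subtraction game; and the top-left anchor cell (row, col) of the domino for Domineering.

p1 X@[XOX/.../.O.]: (1,0)[XOX/X../.O.]-1 (1,1)[XOX/.X./.O.]-1 (1,2)[XOX/..X/.O.]+1* (2,0)[XOX/.../XO.]+1 (2,2)[XOX/.../.OX]+1
p2 O@[XOX/..X/.O.]: (1,0)[XOX/O.X/.O.]-1* (1,1)[XOX/.OX/.O.]-1 (2,0)[XOX/..X/OO.]-1 (2,2)[XOX/..X/.OO]-1
p3 X@[XOX/O.X/.O.]: (1,1)[XOX/OXX/.O.]+1* (2,0)[XOX/O.X/XO.]+1 (2,2)[XOX/O.X/.OX]+1
p4 O@[XOX/OXX/.O.]: (2,0)[XOX/OXX/OO.]-1* (2,2)[XOX/OXX/.OO]-1
p5 X@[XOX/OXX/OO.]: (2,2)[XOX/OXX/OOX]+1*
p6 O@[XOX/OXX/OOX] terminal -1; root [XOX/.../.O.] d6

X's best at [XOX/.../.O.]: (1,2)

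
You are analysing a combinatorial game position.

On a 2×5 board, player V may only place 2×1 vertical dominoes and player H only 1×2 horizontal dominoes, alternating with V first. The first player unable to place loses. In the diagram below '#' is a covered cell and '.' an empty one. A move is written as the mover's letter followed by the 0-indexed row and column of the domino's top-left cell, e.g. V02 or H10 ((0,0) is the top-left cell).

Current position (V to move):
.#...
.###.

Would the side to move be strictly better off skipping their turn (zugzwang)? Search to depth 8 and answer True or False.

[.#.../.###.] V move#1: V00:-1/##.../####., V04:+1/.#..#/.####*
[.#..#/.####] H move#2: H02:-1/.####/.####*
[.####/.####] V move#3: V00:+1/#####/#####*
[#####/#####] end (terminal -1, H#4); searched .#.../.###. to 8
if V skipped the turn, H would face:
~ [.#.../.###.] H move#1: H02:-1/.###./.###.*, H03:-1/.#.##/.###.
~ [.###./.###.] V move#2: V00:+1/####./####.*, V04:+1/.####/.####
~ [####./####.] end (terminal -1, H#3); searched .#.../.###. to 8
compare (V): move=+1 vs pass=+1

zugzwang(.#.../.###., V) = False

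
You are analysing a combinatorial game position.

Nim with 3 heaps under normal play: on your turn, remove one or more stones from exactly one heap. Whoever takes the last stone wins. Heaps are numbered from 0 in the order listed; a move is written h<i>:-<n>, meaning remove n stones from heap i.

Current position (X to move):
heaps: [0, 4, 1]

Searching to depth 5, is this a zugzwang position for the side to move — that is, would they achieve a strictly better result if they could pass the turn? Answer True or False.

zugzwang((0,4,1), X) = False

ply 1, X at (0,4,1) | h1:-1=-1→(0,3,1); h1:-2=-1→(0,2,1); h1:-3=+1→(0,1,1)*; h1:-4=-1→(0,0,1); h2:-1=-1→(0,4,0)
ply 2, O at (0,1,1) | h1:-1=-1→(0,0,1)*; h2:-1=-1→(0,1,0)
ply 3, X at (0,0,1) | h2:-1=+1→(0,0,0)*
ply 4: (0,0,0) is terminal -1 (O); from (0,4,1) depth 5
suppose X passes — search the same position with O to move:
pass> ply 1, O at (0,4,1) | h1:-1=-1→(0,3,1); h1:-2=-1→(0,2,1); h1:-3=+1→(0,1,1)*; h1:-4=-1→(0,0,1); h2:-1=-1→(0,4,0)
pass> ply 2, X at (0,1,1) | h1:-1=-1→(0,0,1)*; h2:-1=-1→(0,1,0)
pass> ply 3, O at (0,0,1) | h2:-1=+1→(0,0,0)*
pass> ply 4: (0,0,0) is terminal -1 (X); from (0,4,1) depth 5
for X: play +1, pass -1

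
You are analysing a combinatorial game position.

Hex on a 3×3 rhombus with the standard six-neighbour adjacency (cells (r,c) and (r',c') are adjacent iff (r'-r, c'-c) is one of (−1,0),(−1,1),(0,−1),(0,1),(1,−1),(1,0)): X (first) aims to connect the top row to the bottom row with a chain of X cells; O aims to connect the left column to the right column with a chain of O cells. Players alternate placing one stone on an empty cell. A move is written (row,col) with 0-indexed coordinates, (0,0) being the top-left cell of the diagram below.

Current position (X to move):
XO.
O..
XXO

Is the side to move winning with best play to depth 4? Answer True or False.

X winning at [XO./O../XXO]: True

p1 X@[XO./O../XXO]: (0,2)[XOX/O../XXO]+1* (1,1)[XO./OX./XXO]-1 (1,2)[XO./O.X/XXO]-1
p2 O@[XOX/O../XXO]: (1,1)[XOX/OO./XXO]-1* (1,2)[XOX/O.O/XXO]-1
p3 X@[XOX/OO./XXO]: (1,2)[XOX/OOX/XXO]+1*
p4 O@[XOX/OOX/XXO] terminal -1; root [XO./O../XXO] d4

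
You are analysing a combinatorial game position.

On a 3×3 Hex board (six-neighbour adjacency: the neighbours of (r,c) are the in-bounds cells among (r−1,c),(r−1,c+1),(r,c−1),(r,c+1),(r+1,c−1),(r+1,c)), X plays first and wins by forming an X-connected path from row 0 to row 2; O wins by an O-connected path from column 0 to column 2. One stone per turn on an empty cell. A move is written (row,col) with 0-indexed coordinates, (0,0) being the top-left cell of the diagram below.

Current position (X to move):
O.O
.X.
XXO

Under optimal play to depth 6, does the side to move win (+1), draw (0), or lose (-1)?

ply 1, X at O.O/.X./XXO | (0,1)=+1→OXO/.X./XXO*; (1,0)=-1→O.O/XX./XXO; (1,2)=-1→O.O/.XX/XXO
ply 2: OXO/.X./XXO is terminal -1 (O); from O.O/.X./XXO depth 6

value(O.O/.X./XXO, X) = +1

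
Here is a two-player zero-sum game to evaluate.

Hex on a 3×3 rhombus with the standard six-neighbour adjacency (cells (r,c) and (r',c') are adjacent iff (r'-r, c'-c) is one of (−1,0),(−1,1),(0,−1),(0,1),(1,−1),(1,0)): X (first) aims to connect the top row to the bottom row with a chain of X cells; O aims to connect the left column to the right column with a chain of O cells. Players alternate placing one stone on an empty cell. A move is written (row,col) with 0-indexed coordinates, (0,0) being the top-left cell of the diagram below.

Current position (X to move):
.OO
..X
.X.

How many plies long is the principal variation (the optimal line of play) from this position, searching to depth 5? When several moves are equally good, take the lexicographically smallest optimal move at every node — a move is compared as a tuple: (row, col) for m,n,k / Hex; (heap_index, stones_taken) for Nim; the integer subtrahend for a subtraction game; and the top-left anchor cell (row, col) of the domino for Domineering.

PV length from [.OO/..X/.X.]: 2 plies

[.OO/..X/.X.] X move#1: (0,0):-1/XOO/..X/.X.*, (1,0):-1/.OO/X.X/.X., (1,1):-1/.OO/.XX/.X., (2,0):-1/.OO/..X/XX., (2,2):-1/.OO/..X/.XX
[XOO/..X/.X.] O move#2: (1,0):+1/XOO/O.X/.X.*, (1,1):+1/XOO/.OX/.X., (2,0):+1/XOO/..X/OX., (2,2):-1/XOO/..X/.XO
[XOO/O.X/.X.] end (terminal -1, X#3); searched .OO/..X/.X. to 5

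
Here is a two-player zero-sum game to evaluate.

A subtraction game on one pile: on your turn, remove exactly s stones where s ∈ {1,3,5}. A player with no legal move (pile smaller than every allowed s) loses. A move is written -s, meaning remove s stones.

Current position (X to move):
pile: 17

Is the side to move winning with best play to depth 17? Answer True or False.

X winning at [17]: True

ply 1, X at 17 | -1=+1→16*; -3=+1→14; -5=+1→12
ply 2, O at 16 | -1=-1→15*; -3=-1→13; -5=-1→11
ply 3, X at 15 | -1=+1→14*; -3=+1→12; -5=+1→10
ply 4, O at 14 | -1=-1→13*; -3=-1→11; -5=-1→9
ply 5, X at 13 | -1=+1→12*; -3=+1→10; -5=+1→8
ply 6, O at 12 | -1=-1→11*; -3=-1→9; -5=-1→7
ply 7, X at 11 | -1=+1→10*; -3=+1→8; -5=+1→6
ply 8, O at 10 | -1=-1→9*; -3=-1→7; -5=-1→5
ply 9, X at 9 | -1=+1→8*; -3=+1→6; -5=+1→4
ply 10, O at 8 | -1=-1→7*; -3=-1→5; -5=-1→3
ply 11, X at 7 | -1=+1→6*; -3=+1→4; -5=+1→2
ply 12, O at 6 | -1=-1→5*; -3=-1→3; -5=-1→1
ply 13, X at 5 | -1=+1→4*; -3=+1→2; -5=+1→0
ply 14, O at 4 | -1=-1→3*; -3=-1→1
ply 15, X at 3 | -1=+1→2*; -3=+1→0
ply 16, O at 2 | -1=-1→1*
ply 17, X at 1 | -1=+1→0*
ply 18: 0 is terminal -1 (O); from 17 depth 17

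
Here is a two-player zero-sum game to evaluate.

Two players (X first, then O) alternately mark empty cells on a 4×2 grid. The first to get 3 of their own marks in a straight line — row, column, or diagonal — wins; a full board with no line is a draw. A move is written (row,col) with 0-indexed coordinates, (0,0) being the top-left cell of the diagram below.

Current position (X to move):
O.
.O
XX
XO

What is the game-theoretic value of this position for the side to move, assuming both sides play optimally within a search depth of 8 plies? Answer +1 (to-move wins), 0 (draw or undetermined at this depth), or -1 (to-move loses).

p1 X@[O./.O/XX/XO]: (0,1)[OX/.O/XX/XO]+0 (1,0)[O./XO/XX/XO]+1*
p2 O@[O./XO/XX/XO] terminal -1; root [O./.O/XX/XO] d8

value(O./.O/XX/XO, X) = +1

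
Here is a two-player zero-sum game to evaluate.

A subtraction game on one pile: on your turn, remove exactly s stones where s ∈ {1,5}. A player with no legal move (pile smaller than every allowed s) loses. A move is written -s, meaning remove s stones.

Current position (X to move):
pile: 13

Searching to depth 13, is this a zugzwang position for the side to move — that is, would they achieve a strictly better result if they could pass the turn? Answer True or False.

zugzwang(13, X) = False

p1 X@[13]: -1[12]+1* -5[8]+1
p2 O@[12]: -1[11]-1* -5[7]-1
p3 X@[11]: -1[10]+1* -5[6]+1
p4 O@[10]: -1[9]-1* -5[5]-1
p5 X@[9]: -1[8]+1* -5[4]+1
p6 O@[8]: -1[7]-1* -5[3]-1
p7 X@[7]: -1[6]+1* -5[2]+1
p8 O@[6]: -1[5]-1* -5[1]-1
p9 X@[5]: -1[4]+1* -5[0]+1
p10 O@[4]: -1[3]-1*
p11 X@[3]: -1[2]+1*
p12 O@[2]: -1[1]-1*
p13 X@[1]: -1[0]+1*
p14 O@[0] terminal -1; root [13] d13
if X skipped the turn, O would face:
~ p1 O@[13]: -1[12]+1* -5[8]+1
~ p2 X@[12]: -1[11]-1* -5[7]-1
~ p3 O@[11]: -1[10]+1* -5[6]+1
~ p4 X@[10]: -1[9]-1* -5[5]-1
~ p5 O@[9]: -1[8]+1* -5[4]+1
~ p6 X@[8]: -1[7]-1* -5[3]-1
~ p7 O@[7]: -1[6]+1* -5[2]+1
~ p8 X@[6]: -1[5]-1* -5[1]-1
~ p9 O@[5]: -1[4]+1* -5[0]+1
~ p10 X@[4]: -1[3]-1*
~ p11 O@[3]: -1[2]+1*
~ p12 X@[2]: -1[1]-1*
~ p13 O@[1]: -1[0]+1*
~ p14 X@[0] terminal -1; root [13] d13
compare (X): move=+1 vs pass=-1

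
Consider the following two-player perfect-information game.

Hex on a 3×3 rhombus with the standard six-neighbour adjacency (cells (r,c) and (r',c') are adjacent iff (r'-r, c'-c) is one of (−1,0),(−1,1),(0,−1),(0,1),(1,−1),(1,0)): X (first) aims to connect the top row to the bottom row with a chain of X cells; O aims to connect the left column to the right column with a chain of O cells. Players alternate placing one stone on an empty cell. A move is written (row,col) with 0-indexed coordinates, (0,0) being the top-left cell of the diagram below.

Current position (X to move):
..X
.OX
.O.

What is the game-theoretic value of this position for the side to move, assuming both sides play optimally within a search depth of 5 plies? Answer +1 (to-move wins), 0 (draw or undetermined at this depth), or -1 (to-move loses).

value(..X/.OX/.O., X) = +1

ply 1, X at ..X/.OX/.O. | (0,0)=-1→X.X/.OX/.O.; (0,1)=-1→.XX/.OX/.O.; (1,0)=+1→..X/XOX/.O.*; (2,0)=+1→..X/.OX/XO.; (2,2)=+1→..X/.OX/.OX
ply 2, O at ..X/XOX/.O. | (0,0)=-1→O.X/XOX/.O.*; (0,1)=-1→.OX/XOX/.O.; (2,0)=-1→..X/XOX/OO.; (2,2)=-1→..X/XOX/.OO
ply 3, X at O.X/XOX/.O. | (0,1)=+1→OXX/XOX/.O.*; (2,0)=+1→O.X/XOX/XO.; (2,2)=+1→O.X/XOX/.OX
ply 4, O at OXX/XOX/.O. | (2,0)=-1→OXX/XOX/OO.*; (2,2)=-1→OXX/XOX/.OO
ply 5, X at OXX/XOX/OO. | (2,2)=+1→OXX/XOX/OOX*
ply 6: OXX/XOX/OOX is terminal -1 (O); from ..X/.OX/.O. depth 5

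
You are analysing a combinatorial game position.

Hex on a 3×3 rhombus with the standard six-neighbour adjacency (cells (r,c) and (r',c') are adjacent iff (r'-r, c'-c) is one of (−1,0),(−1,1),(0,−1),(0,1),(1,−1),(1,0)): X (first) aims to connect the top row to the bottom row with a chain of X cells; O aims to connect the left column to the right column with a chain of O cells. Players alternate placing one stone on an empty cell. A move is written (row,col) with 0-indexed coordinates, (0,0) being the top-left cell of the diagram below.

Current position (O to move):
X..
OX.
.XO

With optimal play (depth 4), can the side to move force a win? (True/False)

O winning at [X../OX./.XO]: False

p1 O@[X../OX./.XO]: (0,1)[XO./OX./.XO]-1* (0,2)[X.O/OX./.XO]-1 (1,2)[X../OXO/.XO]-1 (2,0)[X../OX./OXO]-1
p2 X@[XO./OX./.XO]: (0,2)[XOX/OX./.XO]+1* (1,2)[XO./OXX/.XO]-1 (2,0)[XO./OX./XXO]-1
p3 O@[XOX/OX./.XO] terminal -1; root [X../OX./.XO] d4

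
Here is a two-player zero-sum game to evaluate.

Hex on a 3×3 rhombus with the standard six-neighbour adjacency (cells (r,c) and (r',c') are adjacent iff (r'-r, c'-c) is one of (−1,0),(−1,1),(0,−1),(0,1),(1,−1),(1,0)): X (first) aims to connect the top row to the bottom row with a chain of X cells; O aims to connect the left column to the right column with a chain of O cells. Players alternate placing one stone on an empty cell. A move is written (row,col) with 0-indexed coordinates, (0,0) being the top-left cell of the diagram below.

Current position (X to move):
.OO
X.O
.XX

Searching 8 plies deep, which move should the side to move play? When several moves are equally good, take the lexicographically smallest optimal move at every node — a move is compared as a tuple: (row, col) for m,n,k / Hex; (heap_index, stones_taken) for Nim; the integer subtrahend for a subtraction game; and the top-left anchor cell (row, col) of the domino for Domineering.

ply 1, X at .OO/X.O/.XX | (0,0)=+1→XOO/X.O/.XX*; (1,1)=-1→.OO/XXO/.XX; (2,0)=-1→.OO/X.O/XXX
ply 2, O at XOO/X.O/.XX | (1,1)=-1→XOO/XOO/.XX*; (2,0)=-1→XOO/X.O/OXX
ply 3, X at XOO/XOO/.XX | (2,0)=+1→XOO/XOO/XXX*
ply 4: XOO/XOO/XXX is terminal -1 (O); from .OO/X.O/.XX depth 8

X's best at [.OO/X.O/.XX]: (0,0)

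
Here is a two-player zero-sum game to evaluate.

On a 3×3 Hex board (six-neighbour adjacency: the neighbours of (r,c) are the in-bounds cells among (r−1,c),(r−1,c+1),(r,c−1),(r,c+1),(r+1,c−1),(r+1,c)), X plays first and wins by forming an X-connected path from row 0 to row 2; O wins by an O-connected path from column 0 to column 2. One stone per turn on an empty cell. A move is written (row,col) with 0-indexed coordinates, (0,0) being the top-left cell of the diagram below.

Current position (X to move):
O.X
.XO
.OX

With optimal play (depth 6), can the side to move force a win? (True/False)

X winning at [O.X/.XO/.OX]: True

p1 X@[O.X/.XO/.OX]: (0,1)[OXX/.XO/.OX]-1 (1,0)[O.X/XXO/.OX]-1 (2,0)[O.X/.XO/XOX]+1*
p2 O@[O.X/.XO/XOX] terminal -1; root [O.X/.XO/.OX] d6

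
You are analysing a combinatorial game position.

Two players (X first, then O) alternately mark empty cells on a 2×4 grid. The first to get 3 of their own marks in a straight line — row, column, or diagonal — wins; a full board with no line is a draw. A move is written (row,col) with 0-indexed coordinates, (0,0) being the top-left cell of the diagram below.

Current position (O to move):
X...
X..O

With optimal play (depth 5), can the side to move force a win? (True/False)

O winning at [X.../X..O]: False

[X.../X..O] O move#1: (0,1):+0/XO../X..O*, (0,2):+0/X.O./X..O, (0,3):+0/X..O/X..O, (1,1):+0/X.../XO.O, (1,2):+0/X.../X.OO
[XO../X..O] X move#2: (0,2):+0/XOX./X..O*, (0,3):+0/XO.X/X..O, (1,1):+0/XO../XX.O, (1,2):+0/XO../X.XO
[XOX./X..O] O move#3: (0,3):+0/XOXO/X..O*, (1,1):+0/XOX./XO.O, (1,2):+0/XOX./X.OO
[XOXO/X..O] X move#4: (1,1):+0/XOXO/XX.O*, (1,2):+0/XOXO/X.XO
[XOXO/XX.O] O move#5: (1,2):+0/XOXO/XXOO*
[XOXO/XXOO] end (terminal +0, X#6); searched X.../X..O to 5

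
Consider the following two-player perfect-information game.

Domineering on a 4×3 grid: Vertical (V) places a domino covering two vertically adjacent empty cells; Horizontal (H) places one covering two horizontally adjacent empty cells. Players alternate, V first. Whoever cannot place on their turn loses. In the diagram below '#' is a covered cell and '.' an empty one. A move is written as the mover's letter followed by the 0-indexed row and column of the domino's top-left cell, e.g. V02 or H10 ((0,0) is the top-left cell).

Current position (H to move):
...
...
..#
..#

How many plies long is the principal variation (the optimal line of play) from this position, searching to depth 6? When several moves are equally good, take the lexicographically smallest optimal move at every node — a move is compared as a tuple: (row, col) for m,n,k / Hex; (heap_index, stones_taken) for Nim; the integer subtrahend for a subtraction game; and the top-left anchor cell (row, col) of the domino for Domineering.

PV length from [.../.../..#/..#]: 4 plies

[.../.../..#/..#] H move#1: H00:-1/##./.../..#/..#*, H01:-1/.##/.../..#/..#, H10:-1/.../##./..#/..#, H11:-1/.../.##/..#/..#, H20:-1/.../.../###/..#, H30:-1/.../.../..#/###
[##./.../..#/..#] V move#2: V02:-1/###/..#/..#/..#, V10:+1/##./#../#.#/..#*, V11:+1/##./.#./.##/..#, V20:+1/##./.../#.#/#.#, V21:+1/##./.../.##/.##
[##./#../#.#/..#] H move#3: H11:-1/##./###/#.#/..#*, H30:-1/##./#../#.#/###
[##./###/#.#/..#] V move#4: V21:+1/##./###/###/.##*
[##./###/###/.##] end (terminal -1, H#5); searched .../.../..#/..# to 6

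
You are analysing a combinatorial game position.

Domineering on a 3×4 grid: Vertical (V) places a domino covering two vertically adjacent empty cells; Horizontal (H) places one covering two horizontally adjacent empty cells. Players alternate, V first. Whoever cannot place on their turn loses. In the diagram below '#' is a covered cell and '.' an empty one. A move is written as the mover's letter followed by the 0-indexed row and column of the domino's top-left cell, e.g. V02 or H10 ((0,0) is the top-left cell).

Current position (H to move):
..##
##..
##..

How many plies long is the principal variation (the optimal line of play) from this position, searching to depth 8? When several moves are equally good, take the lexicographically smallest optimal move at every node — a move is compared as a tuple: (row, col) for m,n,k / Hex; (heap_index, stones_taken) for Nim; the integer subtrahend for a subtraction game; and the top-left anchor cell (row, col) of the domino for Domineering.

PV length from [..##/##../##..]: 1 ply

ply 1, H at ..##/##../##.. | H00=-1→####/##../##..; H12=+1→..##/####/##..*; H22=+1→..##/##../####
ply 2: ..##/####/##.. is terminal -1 (V); from ..##/##../##.. depth 8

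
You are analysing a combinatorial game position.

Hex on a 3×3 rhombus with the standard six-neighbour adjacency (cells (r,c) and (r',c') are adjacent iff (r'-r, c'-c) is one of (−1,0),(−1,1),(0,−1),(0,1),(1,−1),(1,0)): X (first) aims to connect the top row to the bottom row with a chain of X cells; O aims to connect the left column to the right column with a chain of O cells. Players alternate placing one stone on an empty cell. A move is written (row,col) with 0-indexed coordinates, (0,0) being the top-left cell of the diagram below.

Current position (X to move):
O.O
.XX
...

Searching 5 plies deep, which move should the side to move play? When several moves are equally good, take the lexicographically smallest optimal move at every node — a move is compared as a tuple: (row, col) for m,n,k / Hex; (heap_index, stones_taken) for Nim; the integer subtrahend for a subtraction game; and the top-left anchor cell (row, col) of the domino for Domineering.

[O.O/.XX/...] X move#1: (0,1):+1/OXO/.XX/...*, (1,0):-1/O.O/XXX/..., (2,0):-1/O.O/.XX/X.., (2,1):-1/O.O/.XX/.X., (2,2):-1/O.O/.XX/..X
[OXO/.XX/...] O move#2: (1,0):-1/OXO/OXX/...*, (2,0):-1/OXO/.XX/O.., (2,1):-1/OXO/.XX/.O., (2,2):-1/OXO/.XX/..O
[OXO/OXX/...] X move#3: (2,0):+1/OXO/OXX/X..*, (2,1):+1/OXO/OXX/.X., (2,2):+1/OXO/OXX/..X
[OXO/OXX/X..] end (terminal -1, O#4); searched O.O/.XX/... to 5

X's best at [O.O/.XX/...]: (0,1)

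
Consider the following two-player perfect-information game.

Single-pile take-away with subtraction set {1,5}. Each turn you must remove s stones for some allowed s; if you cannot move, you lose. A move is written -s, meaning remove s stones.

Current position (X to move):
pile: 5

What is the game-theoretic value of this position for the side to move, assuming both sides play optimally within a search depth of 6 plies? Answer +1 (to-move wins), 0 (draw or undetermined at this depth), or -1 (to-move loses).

value(5, X) = +1

[5] X move#1: -1:+1/4*, -5:+1/0
[4] O move#2: -1:-1/3*
[3] X move#3: -1:+1/2*
[2] O move#4: -1:-1/1*
[1] X move#5: -1:+1/0*
[0] end (terminal -1, O#6); searched 5 to 6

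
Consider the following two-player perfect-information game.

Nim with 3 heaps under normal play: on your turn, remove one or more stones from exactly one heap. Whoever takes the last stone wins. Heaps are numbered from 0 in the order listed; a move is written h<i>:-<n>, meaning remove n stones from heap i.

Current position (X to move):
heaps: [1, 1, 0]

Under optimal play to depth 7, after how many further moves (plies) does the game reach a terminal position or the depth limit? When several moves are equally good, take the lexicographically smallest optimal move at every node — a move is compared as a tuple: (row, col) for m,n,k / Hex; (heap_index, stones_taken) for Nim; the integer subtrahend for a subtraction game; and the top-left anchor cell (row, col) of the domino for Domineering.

PV length from [(1,1,0)]: 2 plies

p1 X@[(1,1,0)]: h0:-1[(0,1,0)]-1* h1:-1[(1,0,0)]-1
p2 O@[(0,1,0)]: h1:-1[(0,0,0)]+1*
p3 X@[(0,0,0)] terminal -1; root [(1,1,0)] d7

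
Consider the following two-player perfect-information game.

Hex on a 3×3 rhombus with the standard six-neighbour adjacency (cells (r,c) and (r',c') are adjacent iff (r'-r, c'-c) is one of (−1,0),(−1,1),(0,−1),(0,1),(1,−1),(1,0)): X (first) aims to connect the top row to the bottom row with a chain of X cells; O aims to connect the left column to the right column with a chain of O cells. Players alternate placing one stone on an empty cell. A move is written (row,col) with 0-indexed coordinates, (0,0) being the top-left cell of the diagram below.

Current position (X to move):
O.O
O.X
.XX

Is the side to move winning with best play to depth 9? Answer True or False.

p1 X@[O.O/O.X/.XX]: (0,1)[OXO/O.X/.XX]-1* (1,1)[O.O/OXX/.XX]-1 (2,0)[O.O/O.X/XXX]-1
p2 O@[OXO/O.X/.XX]: (1,1)[OXO/OOX/.XX]+1* (2,0)[OXO/O.X/OXX]-1
p3 X@[OXO/OOX/.XX] terminal -1; root [O.O/O.X/.XX] d9

X winning at [O.O/O.X/.XX]: False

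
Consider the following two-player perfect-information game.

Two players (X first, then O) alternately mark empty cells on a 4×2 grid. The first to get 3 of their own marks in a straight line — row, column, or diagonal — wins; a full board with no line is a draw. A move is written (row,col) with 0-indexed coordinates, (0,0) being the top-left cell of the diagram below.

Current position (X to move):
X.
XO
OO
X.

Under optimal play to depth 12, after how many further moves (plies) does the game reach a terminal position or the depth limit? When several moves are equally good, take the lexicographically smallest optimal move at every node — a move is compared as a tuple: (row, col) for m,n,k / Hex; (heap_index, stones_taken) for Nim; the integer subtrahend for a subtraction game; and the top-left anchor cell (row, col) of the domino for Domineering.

[X./XO/OO/X.] X move#1: (0,1):-1/XX/XO/OO/X.*, (3,1):-1/X./XO/OO/XX
[XX/XO/OO/X.] O move#2: (3,1):+1/XX/XO/OO/XO*
[XX/XO/OO/XO] end (terminal -1, X#3); searched X./XO/OO/X. to 12

PV length from [X./XO/OO/X.]: 2 plies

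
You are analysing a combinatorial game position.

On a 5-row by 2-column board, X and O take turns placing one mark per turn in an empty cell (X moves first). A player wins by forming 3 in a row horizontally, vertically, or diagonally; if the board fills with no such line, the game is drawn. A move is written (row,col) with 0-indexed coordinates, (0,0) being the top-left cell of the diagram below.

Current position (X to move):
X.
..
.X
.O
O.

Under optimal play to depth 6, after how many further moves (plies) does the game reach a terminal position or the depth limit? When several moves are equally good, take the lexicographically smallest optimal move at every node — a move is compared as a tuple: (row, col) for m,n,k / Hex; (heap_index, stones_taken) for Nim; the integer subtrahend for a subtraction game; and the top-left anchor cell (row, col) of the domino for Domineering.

[X./../.X/.O/O.] X move#1: (0,1):+0/XX/../.X/.O/O.*, (1,0):+0/X./X./.X/.O/O., (1,1):+0/X./.X/.X/.O/O., (2,0):+0/X./../XX/.O/O., (3,0):+0/X./../.X/XO/O., (4,1):+0/X./../.X/.O/OX
[XX/../.X/.O/O.] O move#2: (1,0):-1/XX/O./.X/.O/O., (1,1):+0/XX/.O/.X/.O/O.*, (2,0):-1/XX/../OX/.O/O., (3,0):-1/XX/../.X/OO/O., (4,1):-1/XX/../.X/.O/OO
[XX/.O/.X/.O/O.] X move#3: (1,0):+0/XX/XO/.X/.O/O.*, (2,0):+0/XX/.O/XX/.O/O., (3,0):+0/XX/.O/.X/XO/O., (4,1):+0/XX/.O/.X/.O/OX
[XX/XO/.X/.O/O.] O move#4: (2,0):+0/XX/XO/OX/.O/O.*, (3,0):-1/XX/XO/.X/OO/O., (4,1):-1/XX/XO/.X/.O/OO
[XX/XO/OX/.O/O.] X move#5: (3,0):+0/XX/XO/OX/XO/O.*, (4,1):-1/XX/XO/OX/.O/OX
[XX/XO/OX/XO/O.] O move#6: (4,1):+0/XX/XO/OX/XO/OO*
[XX/XO/OX/XO/OO] end (terminal +0, X#7); searched X./../.X/.O/O. to 6

PV length from [X./../.X/.O/O.]: 6 plies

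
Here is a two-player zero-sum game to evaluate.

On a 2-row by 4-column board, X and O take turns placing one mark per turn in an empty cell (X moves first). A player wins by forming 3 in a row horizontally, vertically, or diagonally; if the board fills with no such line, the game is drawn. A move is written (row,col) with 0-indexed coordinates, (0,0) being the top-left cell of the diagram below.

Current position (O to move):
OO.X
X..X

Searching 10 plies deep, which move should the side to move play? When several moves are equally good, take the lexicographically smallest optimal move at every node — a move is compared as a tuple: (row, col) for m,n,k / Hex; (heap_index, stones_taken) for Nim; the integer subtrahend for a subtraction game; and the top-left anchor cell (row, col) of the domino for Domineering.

O's best at [OO.X/X..X]: (0,2)

p1 O@[OO.X/X..X]: (0,2)[OOOX/X..X]+1* (1,1)[OO.X/XO.X]+0 (1,2)[OO.X/X.OX]+0
p2 X@[OOOX/X..X] terminal -1; root [OO.X/X..X] d10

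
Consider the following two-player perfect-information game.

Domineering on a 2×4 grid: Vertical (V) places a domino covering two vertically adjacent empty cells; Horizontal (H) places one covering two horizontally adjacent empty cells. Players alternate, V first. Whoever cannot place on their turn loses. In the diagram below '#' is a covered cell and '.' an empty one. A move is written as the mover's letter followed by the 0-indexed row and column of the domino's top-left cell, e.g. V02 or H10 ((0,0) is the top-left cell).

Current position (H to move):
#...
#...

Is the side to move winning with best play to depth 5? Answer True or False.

p1 H@[#.../#...]: H01[###./#...]+1* H02[#.##/#...]+1 H11[#.../###.]+1 H12[#.../#.##]+1
p2 V@[###./#...]: V03[####/#..#]-1*
p3 H@[####/#..#]: H11[####/####]+1*
p4 V@[####/####] terminal -1; root [#.../#...] d5

H winning at [#.../#...]: True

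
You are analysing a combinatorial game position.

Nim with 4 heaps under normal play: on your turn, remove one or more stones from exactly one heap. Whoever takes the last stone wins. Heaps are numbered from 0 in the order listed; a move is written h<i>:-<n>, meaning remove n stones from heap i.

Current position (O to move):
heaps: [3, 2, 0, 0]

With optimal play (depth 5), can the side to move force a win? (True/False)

ply 1, O at (3,2,0,0) | h0:-1=+1→(2,2,0,0)*; h0:-2=-1→(1,2,0,0); h0:-3=-1→(0,2,0,0); h1:-1=-1→(3,1,0,0); h1:-2=-1→(3,0,0,0)
ply 2, X at (2,2,0,0) | h0:-1=-1→(1,2,0,0)*; h0:-2=-1→(0,2,0,0); h1:-1=-1→(2,1,0,0); h1:-2=-1→(2,0,0,0)
ply 3, O at (1,2,0,0) | h0:-1=-1→(0,2,0,0); h1:-1=+1→(1,1,0,0)*; h1:-2=-1→(1,0,0,0)
ply 4, X at (1,1,0,0) | h0:-1=-1→(0,1,0,0)*; h1:-1=-1→(1,0,0,0)
ply 5, O at (0,1,0,0) | h1:-1=+1→(0,0,0,0)*
ply 6: (0,0,0,0) is terminal -1 (X); from (3,2,0,0) depth 5

O winning at [(3,2,0,0)]: True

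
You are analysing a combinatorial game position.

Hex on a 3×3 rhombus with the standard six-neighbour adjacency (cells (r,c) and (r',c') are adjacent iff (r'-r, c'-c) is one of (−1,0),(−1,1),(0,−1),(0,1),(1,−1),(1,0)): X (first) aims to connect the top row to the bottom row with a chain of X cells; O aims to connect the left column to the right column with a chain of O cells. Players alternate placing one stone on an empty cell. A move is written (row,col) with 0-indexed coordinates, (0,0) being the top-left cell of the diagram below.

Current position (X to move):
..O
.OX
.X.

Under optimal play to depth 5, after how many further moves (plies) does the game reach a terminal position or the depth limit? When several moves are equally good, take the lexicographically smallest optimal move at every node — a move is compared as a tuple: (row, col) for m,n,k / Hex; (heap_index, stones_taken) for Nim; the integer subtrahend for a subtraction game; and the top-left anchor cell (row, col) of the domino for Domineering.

ply 1, X at ..O/.OX/.X. | (0,0)=-1→X.O/.OX/.X.*; (0,1)=-1→.XO/.OX/.X.; (1,0)=-1→..O/XOX/.X.; (2,0)=-1→..O/.OX/XX.; (2,2)=-1→..O/.OX/.XX
ply 2, O at X.O/.OX/.X. | (0,1)=+1→XOO/.OX/.X.*; (1,0)=+1→X.O/OOX/.X.; (2,0)=+1→X.O/.OX/OX.; (2,2)=+1→X.O/.OX/.XO
ply 3, X at XOO/.OX/.X. | (1,0)=-1→XOO/XOX/.X.*; (2,0)=-1→XOO/.OX/XX.; (2,2)=-1→XOO/.OX/.XX
ply 4, O at XOO/XOX/.X. | (2,0)=+1→XOO/XOX/OX.*; (2,2)=-1→XOO/XOX/.XO
ply 5: XOO/XOX/OX. is terminal -1 (X); from ..O/.OX/.X. depth 5

PV length from [..O/.OX/.X.]: 4 plies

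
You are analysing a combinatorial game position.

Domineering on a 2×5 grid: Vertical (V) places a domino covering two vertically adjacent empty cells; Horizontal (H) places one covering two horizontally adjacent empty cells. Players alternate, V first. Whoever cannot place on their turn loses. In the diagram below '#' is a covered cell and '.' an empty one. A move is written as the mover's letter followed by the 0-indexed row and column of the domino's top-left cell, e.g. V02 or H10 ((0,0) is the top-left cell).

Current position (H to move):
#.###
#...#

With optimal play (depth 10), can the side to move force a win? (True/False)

H winning at [#.###/#...#]: True

p1 H@[#.###/#...#]: H11[#.###/###.#]+1* H12[#.###/#.###]-1
p2 V@[#.###/###.#] terminal -1; root [#.###/#...#] d10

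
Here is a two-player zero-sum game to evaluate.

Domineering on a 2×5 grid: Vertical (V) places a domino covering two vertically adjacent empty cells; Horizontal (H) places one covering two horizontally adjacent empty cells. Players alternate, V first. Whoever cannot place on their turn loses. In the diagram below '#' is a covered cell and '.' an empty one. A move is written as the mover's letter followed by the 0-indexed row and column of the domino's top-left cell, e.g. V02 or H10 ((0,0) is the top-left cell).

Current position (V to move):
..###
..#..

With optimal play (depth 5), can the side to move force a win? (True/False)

V winning at [..###/..#..]: True

ply 1, V at ..###/..#.. | V00=+1→#.###/#.#..*; V01=+1→.####/.##..
ply 2, H at #.###/#.#.. | H13=-1→#.###/#.###*
ply 3, V at #.###/#.### | V01=+1→#####/#####*
ply 4: #####/##### is terminal -1 (H); from ..###/..#.. depth 5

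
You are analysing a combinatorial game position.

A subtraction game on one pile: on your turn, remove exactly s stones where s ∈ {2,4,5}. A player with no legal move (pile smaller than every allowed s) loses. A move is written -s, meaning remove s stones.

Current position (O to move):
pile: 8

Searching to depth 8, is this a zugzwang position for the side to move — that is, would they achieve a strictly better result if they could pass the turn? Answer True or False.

ply 1, O at 8 | -2=-1→6*; -4=-1→4; -5=-1→3
ply 2, X at 6 | -2=-1→4; -4=-1→2; -5=+1→1*
ply 3: 1 is terminal -1 (O); from 8 depth 8
suppose O passes — search the same position with X to move:
pass> ply 1, X at 8 | -2=-1→6*; -4=-1→4; -5=-1→3
pass> ply 2, O at 6 | -2=-1→4; -4=-1→2; -5=+1→1*
pass> ply 3: 1 is terminal -1 (X); from 8 depth 8
for O: play -1, pass +1

zugzwang(8, O) = True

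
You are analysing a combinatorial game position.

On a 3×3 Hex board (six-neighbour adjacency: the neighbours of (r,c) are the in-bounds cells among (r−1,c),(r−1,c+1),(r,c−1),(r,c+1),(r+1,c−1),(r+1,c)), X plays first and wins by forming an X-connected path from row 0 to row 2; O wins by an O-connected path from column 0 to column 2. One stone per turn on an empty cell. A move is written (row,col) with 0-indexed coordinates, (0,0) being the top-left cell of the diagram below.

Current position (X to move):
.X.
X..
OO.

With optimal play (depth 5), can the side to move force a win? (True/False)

[.X./X../OO.] X move#1: (0,0):-1/XX./X../OO.*, (0,2):-1/.XX/X../OO., (1,1):-1/.X./XX./OO., (1,2):-1/.X./X.X/OO., (2,2):-1/.X./X../OOX
[XX./X../OO.] O move#2: (0,2):+1/XXO/X../OO.*, (1,1):+1/XX./XO./OO., (1,2):+1/XX./X.O/OO., (2,2):+1/XX./X../OOO
[XXO/X../OO.] X move#3: (1,1):-1/XXO/XX./OO.*, (1,2):-1/XXO/X.X/OO., (2,2):-1/XXO/X../OOX
[XXO/XX./OO.] O move#4: (1,2):+1/XXO/XXO/OO.*, (2,2):+1/XXO/XX./OOO
[XXO/XXO/OO.] end (terminal -1, X#5); searched .X./X../OO. to 5

X winning at [.X./X../OO.]: False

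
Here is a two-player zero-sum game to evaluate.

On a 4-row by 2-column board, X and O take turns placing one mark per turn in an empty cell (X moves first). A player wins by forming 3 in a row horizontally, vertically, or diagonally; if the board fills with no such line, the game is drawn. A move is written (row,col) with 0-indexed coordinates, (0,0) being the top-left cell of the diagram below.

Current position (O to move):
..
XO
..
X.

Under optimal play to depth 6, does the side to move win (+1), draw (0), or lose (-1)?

value(../XO/../X., O) = 0

ply 1, O at ../XO/../X. | (0,0)=-1→O./XO/../X.; (0,1)=-1→.O/XO/../X.; (2,0)=+0→../XO/O./X.*; (2,1)=-1→../XO/.O/X.; (3,1)=-1→../XO/../XO
ply 2, X at ../XO/O./X. | (0,0)=-1→X./XO/O./X.; (0,1)=+0→.X/XO/O./X.*; (2,1)=+0→../XO/OX/X.; (3,1)=+0→../XO/O./XX
ply 3, O at .X/XO/O./X. | (0,0)=+0→OX/XO/O./X.*; (2,1)=+0→.X/XO/OO/X.; (3,1)=+0→.X/XO/O./XO
ply 4, X at OX/XO/O./X. | (2,1)=+0→OX/XO/OX/X.*; (3,1)=+0→OX/XO/O./XX
ply 5, O at OX/XO/OX/X. | (3,1)=+0→OX/XO/OX/XO*
ply 6: OX/XO/OX/XO is terminal +0 (X); from ../XO/../X. depth 6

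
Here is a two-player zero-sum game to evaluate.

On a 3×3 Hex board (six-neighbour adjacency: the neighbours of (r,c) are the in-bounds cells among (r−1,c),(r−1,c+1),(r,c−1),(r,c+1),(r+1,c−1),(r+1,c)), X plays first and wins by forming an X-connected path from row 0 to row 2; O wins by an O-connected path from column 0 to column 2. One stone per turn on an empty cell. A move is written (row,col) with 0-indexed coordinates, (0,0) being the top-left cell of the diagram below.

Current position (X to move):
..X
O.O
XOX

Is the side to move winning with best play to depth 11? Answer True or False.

[..X/O.O/XOX] X move#1: (0,0):-1/X.X/O.O/XOX, (0,1):-1/.XX/O.O/XOX, (1,1):+1/..X/OXO/XOX*
[..X/OXO/XOX] end (terminal -1, O#2); searched ..X/O.O/XOX to 11

X winning at [..X/O.O/XOX]: True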